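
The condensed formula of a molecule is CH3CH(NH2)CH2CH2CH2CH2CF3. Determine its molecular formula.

Element totals:
  C: 7
  H: 14
  F: 3
  N: 1

C7H14F3N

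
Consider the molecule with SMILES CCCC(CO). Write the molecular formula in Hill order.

C5H12O

Atom tally by fragment:
  CH3 → C:1 H:3
  CH2 → C:1 H:2
  CH2 → C:1 H:2
  CH2CH2OH → C:2 H:5 O:1
Element totals:
  C: 5
  H: 12
  O: 1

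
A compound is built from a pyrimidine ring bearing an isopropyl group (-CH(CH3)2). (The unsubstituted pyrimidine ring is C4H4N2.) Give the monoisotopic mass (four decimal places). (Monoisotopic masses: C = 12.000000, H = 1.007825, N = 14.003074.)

Atom tally by fragment:
  pyrimidine ring core → C:4 H:4 N:2
  (− 1 ring H displaced by substituents)
  + CH(CH3)2 → C:3 H:7
Element totals:
  C: 7
  H: 10
  N: 2
Molecular formula: C7H10N2.
  M = 7(12.0) + 10(1.007825) + 2(14.003074)
    = 84.000000 + 10.078250 + 28.006148 = 122.084398

122.0844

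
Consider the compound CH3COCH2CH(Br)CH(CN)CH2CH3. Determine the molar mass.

Element totals:
  C: 8
  H: 12
  Br: 1
  N: 1
  O: 1
Molecular formula: C8H12BrNO.
  M = 8(12.011) + 12(1.008) + 79.904 + 14.007 + 15.999
    = 96.088 + 12.096 + 79.904 + 14.007 + 15.999 = 218.094

218.09 g/mol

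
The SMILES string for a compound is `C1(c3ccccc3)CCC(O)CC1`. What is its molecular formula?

C12H16O

Atom tally by fragment:
  cyclohexane ring core → C:6 H:12
  (− 2 ring H displaced by substituents)
  + C6H5 → C:6 H:5
  + OH → O:1 H:1
Element totals:
  C: 12
  H: 16
  O: 1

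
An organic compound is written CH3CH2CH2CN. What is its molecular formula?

Atom tally by fragment:
  CH3 → C:1 H:3
  CH2 → C:1 H:2
  CH2CN → C:2 H:2 N:1
Element totals:
  C: 4
  H: 7
  N: 1

C4H7N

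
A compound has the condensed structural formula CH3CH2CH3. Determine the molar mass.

44.10 g/mol

Atom tally by fragment:
  CH3 → C:1 H:3
  CH2 → C:1 H:2
  CH3 → C:1 H:3
Element totals:
  C: 3
  H: 8
Molecular formula: C3H8.
  M = 3(12.011) + 8(1.008)
    = 36.033 + 8.064 = 44.097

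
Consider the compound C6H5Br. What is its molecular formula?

Atom tally by fragment:
  benzene ring core → C:6 H:6
  (− 1 ring H displaced by substituents)
  + Br → Br:1
Element totals:
  C: 6
  H: 5
  Br: 1

C6H5Br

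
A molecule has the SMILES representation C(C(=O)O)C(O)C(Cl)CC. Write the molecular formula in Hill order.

C6H11ClO3

Atom tally by fragment:
  HOOCCH2 → C:2 H:3 O:2
  CH(OH) → C:1 H:2 O:1
  CH(Cl) → C:1 H:1 Cl:1
  CH2 → C:1 H:2
  CH3 → C:1 H:3
Element totals:
  C: 6
  H: 11
  Cl: 1
  O: 3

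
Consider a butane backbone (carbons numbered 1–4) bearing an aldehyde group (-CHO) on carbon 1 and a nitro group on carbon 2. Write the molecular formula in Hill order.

C5H9NO3

Atom tally by fragment:
  OHCCH2 → C:2 H:3 O:1
  CH(NO2) → C:1 H:1 N:1 O:2
  CH2 → C:1 H:2
  CH3 → C:1 H:3
Element totals:
  C: 5
  H: 9
  N: 1
  O: 3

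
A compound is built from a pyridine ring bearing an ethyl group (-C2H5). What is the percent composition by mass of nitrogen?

13.07%

Atom tally by fragment:
  pyridine ring core → C:5 H:5 N:1
  (− 1 ring H displaced by substituents)
  + C2H5 → C:2 H:5
Element totals:
  C: 7
  H: 9
  N: 1
Molecular formula: C7H9N.
Molar mass = 107.156 g/mol.
Mass from N: 1 × 14.007 = 14.007 g/mol.
%N = 14.007 / 107.156 × 100 = 13.07%.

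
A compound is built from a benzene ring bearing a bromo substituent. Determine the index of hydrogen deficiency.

Atom tally by fragment:
  benzene ring core → C:6 H:6
  (− 1 ring H displaced by substituents)
  + Br → Br:1
Element totals:
  C: 6
  H: 5
  Br: 1
Molecular formula: C6H5Br.
DoU = (2C + 2 + N − H − X) / 2 = (2·6 + 2 + 0 − 5 − 1) / 2 = 4.

4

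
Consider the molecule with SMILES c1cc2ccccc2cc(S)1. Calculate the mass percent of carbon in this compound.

74.96%

Atom tally by fragment:
  naphthalene ring system core → C:10 H:8
  (− 1 ring H displaced by substituents)
  + SH → S:1 H:1
Element totals:
  C: 10
  H: 8
  S: 1
Molecular formula: C10H8S.
Molar mass = 160.234 g/mol.
Mass from C: 10 × 12.011 = 120.110 g/mol.
%C = 120.110 / 160.234 × 100 = 74.96%.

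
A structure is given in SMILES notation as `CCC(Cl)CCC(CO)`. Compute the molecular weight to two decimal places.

Atom tally by fragment:
  CH3 → C:1 H:3
  CH2 → C:1 H:2
  CH(Cl) → C:1 H:1 Cl:1
  CH2 → C:1 H:2
  CH2 → C:1 H:2
  CH2CH2OH → C:2 H:5 O:1
Element totals:
  C: 7
  H: 15
  Cl: 1
  O: 1
Molecular formula: C7H15ClO.
  M = 7(12.011) + 15(1.008) + 35.45 + 15.999
    = 84.077 + 15.120 + 35.450 + 15.999 = 150.646

150.65 g/mol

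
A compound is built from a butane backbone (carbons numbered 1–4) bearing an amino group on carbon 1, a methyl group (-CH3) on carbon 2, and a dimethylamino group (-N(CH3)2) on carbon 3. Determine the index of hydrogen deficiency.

Atom tally by fragment:
  H2NCH2 → C:1 H:4 N:1
  CH(CH3) → C:2 H:4
  CH(N(CH3)2) → C:3 H:7 N:1
  CH3 → C:1 H:3
Element totals:
  C: 7
  H: 18
  N: 2
Molecular formula: C7H18N2.
DoU = (2C + 2 + N − H − X) / 2 = (2·7 + 2 + 2 − 18 − 0) / 2 = 0.

0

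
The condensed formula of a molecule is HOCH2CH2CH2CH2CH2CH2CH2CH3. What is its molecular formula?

Atom tally by fragment:
  HOCH2CH2 → C:2 H:5 O:1
  CH2 → C:1 H:2
  CH2 → C:1 H:2
  CH2 → C:1 H:2
  CH2 → C:1 H:2
  CH2 → C:1 H:2
  CH3 → C:1 H:3
Element totals:
  C: 8
  H: 18
  O: 1

C8H18O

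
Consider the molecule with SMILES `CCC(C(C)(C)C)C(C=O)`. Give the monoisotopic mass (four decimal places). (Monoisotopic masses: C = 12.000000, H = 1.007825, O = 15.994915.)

Atom tally by fragment:
  CH3 → C:1 H:3
  CH2 → C:1 H:2
  CH(C(CH3)3) → C:5 H:10
  CH2CHO → C:2 H:3 O:1
Element totals:
  C: 9
  H: 18
  O: 1
Molecular formula: C9H18O.
  M = 9(12.0) + 18(1.007825) + 15.994915
    = 108.000000 + 18.140850 + 15.994915 = 142.135765

142.1358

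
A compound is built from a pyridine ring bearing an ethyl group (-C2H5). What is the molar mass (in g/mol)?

Atom tally by fragment:
  pyridine ring core → C:5 H:5 N:1
  (− 1 ring H displaced by substituents)
  + C2H5 → C:2 H:5
Element totals:
  C: 7
  H: 9
  N: 1
Molecular formula: C7H9N.
  M = 7(12.011) + 9(1.008) + 14.007
    = 84.077 + 9.072 + 14.007 = 107.156

107.16 g/mol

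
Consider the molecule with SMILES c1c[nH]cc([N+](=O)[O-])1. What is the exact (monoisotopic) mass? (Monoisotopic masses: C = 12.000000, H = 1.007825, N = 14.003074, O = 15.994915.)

112.0273

Atom tally by fragment:
  pyrrole ring core → C:4 H:5 N:1
  (− 1 ring H displaced by substituents)
  + NO2 → N:1 O:2
Element totals:
  C: 4
  H: 4
  N: 2
  O: 2
Molecular formula: C4H4N2O2.
  M = 4(12.0) + 4(1.007825) + 2(14.003074) + 2(15.994915)
    = 48.000000 + 4.031300 + 28.006148 + 31.989830 = 112.027278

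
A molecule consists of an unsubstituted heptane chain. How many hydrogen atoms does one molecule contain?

Atom tally by fragment:
  CH3 → C:1 H:3
  CH2 → C:1 H:2
  CH2 → C:1 H:2
  CH2 → C:1 H:2
  CH2 → C:1 H:2
  CH2 → C:1 H:2
  CH3 → C:1 H:3
Element totals:
  C: 7
  H: 16

16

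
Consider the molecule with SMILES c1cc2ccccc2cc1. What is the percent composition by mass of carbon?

Atom tally by fragment:
  naphthalene ring system core → C:10 H:8
Element totals:
  C: 10
  H: 8
Molecular formula: C10H8.
Molar mass = 128.174 g/mol.
Mass from C: 10 × 12.011 = 120.110 g/mol.
%C = 120.110 / 128.174 × 100 = 93.71%.

93.71%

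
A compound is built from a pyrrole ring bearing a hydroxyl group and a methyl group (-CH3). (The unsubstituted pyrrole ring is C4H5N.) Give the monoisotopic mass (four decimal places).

97.0528

Atom tally by fragment:
  pyrrole ring core → C:4 H:5 N:1
  (− 2 ring H displaced by substituents)
  + OH → O:1 H:1
  + CH3 → C:1 H:3
Element totals:
  C: 5
  H: 7
  N: 1
  O: 1
Molecular formula: C5H7NO.
  M = 5(12.0) + 7(1.007825) + 14.003074 + 15.994915
    = 60.000000 + 7.054775 + 14.003074 + 15.994915 = 97.052764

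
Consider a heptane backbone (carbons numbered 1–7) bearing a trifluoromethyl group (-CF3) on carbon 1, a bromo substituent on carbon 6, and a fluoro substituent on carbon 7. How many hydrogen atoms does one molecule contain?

Atom tally by fragment:
  F3CCH2 → C:2 H:2 F:3
  CH2 → C:1 H:2
  CH2 → C:1 H:2
  CH2 → C:1 H:2
  CH2 → C:1 H:2
  CH(Br) → C:1 H:1 Br:1
  CH2F → C:1 H:2 F:1
Element totals:
  C: 8
  H: 13
  Br: 1
  F: 4

13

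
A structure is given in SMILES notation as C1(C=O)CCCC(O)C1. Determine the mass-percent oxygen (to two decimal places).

24.97%

Atom tally by fragment:
  cyclohexane ring core → C:6 H:12
  (− 2 ring H displaced by substituents)
  + CHO → C:1 H:1 O:1
  + OH → O:1 H:1
Element totals:
  C: 7
  H: 12
  O: 2
Molecular formula: C7H12O2.
Molar mass = 128.171 g/mol.
Mass from O: 2 × 15.999 = 31.998 g/mol.
%O = 31.998 / 128.171 × 100 = 24.97%.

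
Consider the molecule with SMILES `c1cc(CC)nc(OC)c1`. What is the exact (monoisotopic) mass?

137.0841

Atom tally by fragment:
  pyridine ring core → C:5 H:5 N:1
  (− 2 ring H displaced by substituents)
  + C2H5 → C:2 H:5
  + OCH3 → C:1 H:3 O:1
Element totals:
  C: 8
  H: 11
  N: 1
  O: 1
Molecular formula: C8H11NO.
  M = 8(12.0) + 11(1.007825) + 14.003074 + 15.994915
    = 96.000000 + 11.086075 + 14.003074 + 15.994915 = 137.084064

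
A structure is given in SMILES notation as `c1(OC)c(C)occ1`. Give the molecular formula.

C6H8O2

Atom tally by fragment:
  furan ring core → C:4 H:4 O:1
  (− 2 ring H displaced by substituents)
  + OCH3 → C:1 H:3 O:1
  + CH3 → C:1 H:3
Element totals:
  C: 6
  H: 8
  O: 2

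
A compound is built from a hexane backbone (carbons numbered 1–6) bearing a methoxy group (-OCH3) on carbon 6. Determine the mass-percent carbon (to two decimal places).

Atom tally by fragment:
  CH3 → C:1 H:3
  CH2 → C:1 H:2
  CH2 → C:1 H:2
  CH2 → C:1 H:2
  CH2 → C:1 H:2
  CH2OCH3 → C:2 H:5 O:1
Element totals:
  C: 7
  H: 16
  O: 1
Molecular formula: C7H16O.
Molar mass = 116.204 g/mol.
Mass from C: 7 × 12.011 = 84.077 g/mol.
%C = 84.077 / 116.204 × 100 = 72.35%.

72.35%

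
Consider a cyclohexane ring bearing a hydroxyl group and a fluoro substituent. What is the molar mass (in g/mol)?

Atom tally by fragment:
  cyclohexane ring core → C:6 H:12
  (− 2 ring H displaced by substituents)
  + OH → O:1 H:1
  + F → F:1
Element totals:
  C: 6
  H: 11
  F: 1
  O: 1
Molecular formula: C6H11FO.
  M = 6(12.011) + 11(1.008) + 18.998 + 15.999
    = 72.066 + 11.088 + 18.998 + 15.999 = 118.151

118.15 g/mol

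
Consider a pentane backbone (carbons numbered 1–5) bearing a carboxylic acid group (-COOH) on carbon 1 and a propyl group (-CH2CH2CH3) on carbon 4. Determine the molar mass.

158.24 g/mol

Atom tally by fragment:
  HOOCCH2 → C:2 H:3 O:2
  CH2 → C:1 H:2
  CH2 → C:1 H:2
  CH(CH2CH2CH3) → C:4 H:8
  CH3 → C:1 H:3
Element totals:
  C: 9
  H: 18
  O: 2
Molecular formula: C9H18O2.
  M = 9(12.011) + 18(1.008) + 2(15.999)
    = 108.099 + 18.144 + 31.998 = 158.241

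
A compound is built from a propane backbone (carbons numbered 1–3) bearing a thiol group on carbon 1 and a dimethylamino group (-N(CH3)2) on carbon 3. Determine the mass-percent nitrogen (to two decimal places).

Atom tally by fragment:
  HSCH2 → C:1 H:3 S:1
  CH2 → C:1 H:2
  CH2N(CH3)2 → C:3 H:8 N:1
Element totals:
  C: 5
  H: 13
  N: 1
  S: 1
Molecular formula: C5H13NS.
Molar mass = 119.226 g/mol.
Mass from N: 1 × 14.007 = 14.007 g/mol.
%N = 14.007 / 119.226 × 100 = 11.75%.

11.75%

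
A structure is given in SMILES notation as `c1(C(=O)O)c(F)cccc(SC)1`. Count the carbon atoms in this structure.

8

Atom tally by fragment:
  benzene ring core → C:6 H:6
  (− 3 ring H displaced by substituents)
  + COOH → C:1 H:1 O:2
  + F → F:1
  + SCH3 → C:1 H:3 S:1
Element totals:
  C: 8
  H: 7
  F: 1
  O: 2
  S: 1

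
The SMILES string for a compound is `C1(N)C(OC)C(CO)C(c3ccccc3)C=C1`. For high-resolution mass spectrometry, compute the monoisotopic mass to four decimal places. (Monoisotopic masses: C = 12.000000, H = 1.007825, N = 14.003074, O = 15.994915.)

233.1416

Atom tally by fragment:
  cyclohexene ring core → C:6 H:10
  (− 4 ring H displaced by substituents)
  + NH2 → N:1 H:2
  + OCH3 → C:1 H:3 O:1
  + CH2OH → C:1 H:3 O:1
  + C6H5 → C:6 H:5
Element totals:
  C: 14
  H: 19
  N: 1
  O: 2
Molecular formula: C14H19NO2.
  M = 14(12.0) + 19(1.007825) + 14.003074 + 2(15.994915)
    = 168.000000 + 19.148675 + 14.003074 + 31.989830 = 233.141579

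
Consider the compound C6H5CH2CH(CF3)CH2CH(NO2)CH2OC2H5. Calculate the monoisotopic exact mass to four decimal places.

Atom tally by fragment:
  C6H5CH2 → C:7 H:7
  CH(CF3) → C:2 H:1 F:3
  CH2 → C:1 H:2
  CH(NO2) → C:1 H:1 N:1 O:2
  CH2OC2H5 → C:3 H:7 O:1
Element totals:
  C: 14
  H: 18
  F: 3
  N: 1
  O: 3
Molecular formula: C14H18F3NO3.
  M = 14(12.0) + 18(1.007825) + 3(18.998403) + 14.003074 + 3(15.994915)
    = 168.000000 + 18.140850 + 56.995209 + 14.003074 + 47.984745 = 305.123878

305.1239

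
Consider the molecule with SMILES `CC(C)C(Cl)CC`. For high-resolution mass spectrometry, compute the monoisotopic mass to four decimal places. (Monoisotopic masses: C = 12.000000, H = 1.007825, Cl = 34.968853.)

120.0706

Atom tally by fragment:
  CH3 → C:1 H:3
  CH(CH3) → C:2 H:4
  CH(Cl) → C:1 H:1 Cl:1
  CH2 → C:1 H:2
  CH3 → C:1 H:3
Element totals:
  C: 6
  H: 13
  Cl: 1
Molecular formula: C6H13Cl.
  M = 6(12.0) + 13(1.007825) + 34.968853
    = 72.000000 + 13.101725 + 34.968853 = 120.070578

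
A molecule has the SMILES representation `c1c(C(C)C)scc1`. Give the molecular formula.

Atom tally by fragment:
  thiophene ring core → C:4 H:4 S:1
  (− 1 ring H displaced by substituents)
  + CH(CH3)2 → C:3 H:7
Element totals:
  C: 7
  H: 10
  S: 1

C7H10S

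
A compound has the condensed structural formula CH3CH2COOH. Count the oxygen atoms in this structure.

2

Atom tally by fragment:
  CH3 → C:1 H:3
  CH2COOH → C:2 H:3 O:2
Element totals:
  C: 3
  H: 6
  O: 2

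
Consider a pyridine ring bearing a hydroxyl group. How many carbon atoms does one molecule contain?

5

Atom tally by fragment:
  pyridine ring core → C:5 H:5 N:1
  (− 1 ring H displaced by substituents)
  + OH → O:1 H:1
Element totals:
  C: 5
  H: 5
  N: 1
  O: 1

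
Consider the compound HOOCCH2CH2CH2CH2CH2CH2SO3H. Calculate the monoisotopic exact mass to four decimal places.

Element totals:
  C: 7
  H: 14
  O: 5
  S: 1
Molecular formula: C7H14O5S.
  M = 7(12.0) + 14(1.007825) + 5(15.994915) + 31.972071
    = 84.000000 + 14.109550 + 79.974575 + 31.972071 = 210.056196

210.0562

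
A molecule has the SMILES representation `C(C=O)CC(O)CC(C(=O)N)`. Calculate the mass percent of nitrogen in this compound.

8.80%

Atom tally by fragment:
  OHCCH2 → C:2 H:3 O:1
  CH2 → C:1 H:2
  CH(OH) → C:1 H:2 O:1
  CH2 → C:1 H:2
  CH2CONH2 → C:2 H:4 O:1 N:1
Element totals:
  C: 7
  H: 13
  N: 1
  O: 3
Molecular formula: C7H13NO3.
Molar mass = 159.185 g/mol.
Mass from N: 1 × 14.007 = 14.007 g/mol.
%N = 14.007 / 159.185 × 100 = 8.80%.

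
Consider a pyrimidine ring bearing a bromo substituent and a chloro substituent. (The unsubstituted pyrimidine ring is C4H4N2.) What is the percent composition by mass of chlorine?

18.33%

Atom tally by fragment:
  pyrimidine ring core → C:4 H:4 N:2
  (− 2 ring H displaced by substituents)
  + Br → Br:1
  + Cl → Cl:1
Element totals:
  C: 4
  H: 2
  Br: 1
  Cl: 1
  N: 2
Molecular formula: C4H2BrClN2.
Molar mass = 193.428 g/mol.
Mass from Cl: 1 × 35.45 = 35.450 g/mol.
%Cl = 35.450 / 193.428 × 100 = 18.33%.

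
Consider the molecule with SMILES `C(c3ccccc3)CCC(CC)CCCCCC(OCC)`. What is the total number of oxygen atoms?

1

Atom tally by fragment:
  C6H5CH2 → C:7 H:7
  CH2 → C:1 H:2
  CH2 → C:1 H:2
  CH(C2H5) → C:3 H:6
  CH2 → C:1 H:2
  CH2 → C:1 H:2
  CH2 → C:1 H:2
  CH2 → C:1 H:2
  CH2 → C:1 H:2
  CH2OC2H5 → C:3 H:7 O:1
Element totals:
  C: 20
  H: 34
  O: 1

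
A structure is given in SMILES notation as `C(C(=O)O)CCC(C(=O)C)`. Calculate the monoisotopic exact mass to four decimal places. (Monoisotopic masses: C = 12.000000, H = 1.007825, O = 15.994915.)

144.0786

Atom tally by fragment:
  HOOCCH2 → C:2 H:3 O:2
  CH2 → C:1 H:2
  CH2 → C:1 H:2
  CH2COCH3 → C:3 H:5 O:1
Element totals:
  C: 7
  H: 12
  O: 3
Molecular formula: C7H12O3.
  M = 7(12.0) + 12(1.007825) + 3(15.994915)
    = 84.000000 + 12.093900 + 47.984745 = 144.078645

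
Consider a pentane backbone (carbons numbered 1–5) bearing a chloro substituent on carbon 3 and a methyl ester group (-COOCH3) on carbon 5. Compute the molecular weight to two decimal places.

Atom tally by fragment:
  CH3 → C:1 H:3
  CH2 → C:1 H:2
  CH(Cl) → C:1 H:1 Cl:1
  CH2 → C:1 H:2
  CH2COOCH3 → C:3 H:5 O:2
Element totals:
  C: 7
  H: 13
  Cl: 1
  O: 2
Molecular formula: C7H13ClO2.
  M = 7(12.011) + 13(1.008) + 35.45 + 2(15.999)
    = 84.077 + 13.104 + 35.450 + 31.998 = 164.629

164.63 g/mol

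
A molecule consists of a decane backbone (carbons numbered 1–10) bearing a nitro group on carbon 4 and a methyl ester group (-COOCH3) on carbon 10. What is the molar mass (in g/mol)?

Atom tally by fragment:
  CH3 → C:1 H:3
  CH2 → C:1 H:2
  CH2 → C:1 H:2
  CH(NO2) → C:1 H:1 N:1 O:2
  CH2 → C:1 H:2
  CH2 → C:1 H:2
  CH2 → C:1 H:2
  CH2 → C:1 H:2
  CH2 → C:1 H:2
  CH2COOCH3 → C:3 H:5 O:2
Element totals:
  C: 12
  H: 23
  N: 1
  O: 4
Molecular formula: C12H23NO4.
  M = 12(12.011) + 23(1.008) + 14.007 + 4(15.999)
    = 144.132 + 23.184 + 14.007 + 63.996 = 245.319

245.32 g/mol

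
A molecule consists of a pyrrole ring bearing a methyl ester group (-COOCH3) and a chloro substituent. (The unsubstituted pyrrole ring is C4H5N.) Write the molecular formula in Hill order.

C6H6ClNO2

Atom tally by fragment:
  pyrrole ring core → C:4 H:5 N:1
  (− 2 ring H displaced by substituents)
  + COOCH3 → C:2 H:3 O:2
  + Cl → Cl:1
Element totals:
  C: 6
  H: 6
  Cl: 1
  N: 1
  O: 2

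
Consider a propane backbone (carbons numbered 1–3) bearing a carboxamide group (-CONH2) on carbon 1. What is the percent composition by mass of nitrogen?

16.08%

Atom tally by fragment:
  H2NOCCH2 → C:2 H:4 O:1 N:1
  CH2 → C:1 H:2
  CH3 → C:1 H:3
Element totals:
  C: 4
  H: 9
  N: 1
  O: 1
Molecular formula: C4H9NO.
Molar mass = 87.122 g/mol.
Mass from N: 1 × 14.007 = 14.007 g/mol.
%N = 14.007 / 87.122 × 100 = 16.08%.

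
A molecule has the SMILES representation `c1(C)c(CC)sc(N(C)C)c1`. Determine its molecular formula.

C9H15NS

Atom tally by fragment:
  thiophene ring core → C:4 H:4 S:1
  (− 3 ring H displaced by substituents)
  + CH3 → C:1 H:3
  + C2H5 → C:2 H:5
  + N(CH3)2 → N:1 C:2 H:6
Element totals:
  C: 9
  H: 15
  N: 1
  S: 1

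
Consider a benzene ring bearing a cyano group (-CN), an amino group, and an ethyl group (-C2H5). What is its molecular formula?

Atom tally by fragment:
  benzene ring core → C:6 H:6
  (− 3 ring H displaced by substituents)
  + CN → C:1 N:1
  + NH2 → N:1 H:2
  + C2H5 → C:2 H:5
Element totals:
  C: 9
  H: 10
  N: 2

C9H10N2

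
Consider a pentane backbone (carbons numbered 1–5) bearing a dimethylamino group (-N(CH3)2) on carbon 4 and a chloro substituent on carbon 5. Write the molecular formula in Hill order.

C7H16ClN

Atom tally by fragment:
  CH3 → C:1 H:3
  CH2 → C:1 H:2
  CH2 → C:1 H:2
  CH(N(CH3)2) → C:3 H:7 N:1
  CH2Cl → C:1 H:2 Cl:1
Element totals:
  C: 7
  H: 16
  Cl: 1
  N: 1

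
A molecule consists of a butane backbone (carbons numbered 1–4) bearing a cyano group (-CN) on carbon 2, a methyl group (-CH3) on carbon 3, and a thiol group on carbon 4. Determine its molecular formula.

Atom tally by fragment:
  CH3 → C:1 H:3
  CH(CN) → C:2 H:1 N:1
  CH(CH3) → C:2 H:4
  CH2SH → C:1 H:3 S:1
Element totals:
  C: 6
  H: 11
  N: 1
  S: 1

C6H11NS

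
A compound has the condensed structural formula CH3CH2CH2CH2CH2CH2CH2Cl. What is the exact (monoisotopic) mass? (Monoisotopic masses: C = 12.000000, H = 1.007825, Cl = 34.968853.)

134.0862

Element totals:
  C: 7
  H: 15
  Cl: 1
Molecular formula: C7H15Cl.
  M = 7(12.0) + 15(1.007825) + 34.968853
    = 84.000000 + 15.117375 + 34.968853 = 134.086228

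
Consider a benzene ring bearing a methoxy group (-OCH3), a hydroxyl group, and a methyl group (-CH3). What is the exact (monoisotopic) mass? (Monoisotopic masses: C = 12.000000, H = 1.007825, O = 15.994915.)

Atom tally by fragment:
  benzene ring core → C:6 H:6
  (− 3 ring H displaced by substituents)
  + OCH3 → C:1 H:3 O:1
  + OH → O:1 H:1
  + CH3 → C:1 H:3
Element totals:
  C: 8
  H: 10
  O: 2
Molecular formula: C8H10O2.
  M = 8(12.0) + 10(1.007825) + 2(15.994915)
    = 96.000000 + 10.078250 + 31.989830 = 138.068080

138.0681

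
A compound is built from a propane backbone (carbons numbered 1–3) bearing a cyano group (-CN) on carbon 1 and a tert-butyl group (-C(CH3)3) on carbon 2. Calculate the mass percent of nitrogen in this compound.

Atom tally by fragment:
  NCCH2 → C:2 H:2 N:1
  CH(C(CH3)3) → C:5 H:10
  CH3 → C:1 H:3
Element totals:
  C: 8
  H: 15
  N: 1
Molecular formula: C8H15N.
Molar mass = 125.215 g/mol.
Mass from N: 1 × 14.007 = 14.007 g/mol.
%N = 14.007 / 125.215 × 100 = 11.19%.

11.19%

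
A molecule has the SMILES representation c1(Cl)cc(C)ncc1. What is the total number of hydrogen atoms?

Atom tally by fragment:
  pyridine ring core → C:5 H:5 N:1
  (− 2 ring H displaced by substituents)
  + Cl → Cl:1
  + CH3 → C:1 H:3
Element totals:
  C: 6
  H: 6
  Cl: 1
  N: 1

6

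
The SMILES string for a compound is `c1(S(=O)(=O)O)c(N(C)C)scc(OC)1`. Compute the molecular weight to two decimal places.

237.29 g/mol

Atom tally by fragment:
  thiophene ring core → C:4 H:4 S:1
  (− 3 ring H displaced by substituents)
  + SO3H → S:1 O:3 H:1
  + N(CH3)2 → N:1 C:2 H:6
  + OCH3 → C:1 H:3 O:1
Element totals:
  C: 7
  H: 11
  N: 1
  O: 4
  S: 2
Molecular formula: C7H11NO4S2.
  M = 7(12.011) + 11(1.008) + 14.007 + 4(15.999) + 2(32.06)
    = 84.077 + 11.088 + 14.007 + 63.996 + 64.120 = 237.288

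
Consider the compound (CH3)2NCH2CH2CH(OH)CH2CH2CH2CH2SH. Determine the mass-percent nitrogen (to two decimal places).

Element totals:
  C: 9
  H: 21
  N: 1
  O: 1
  S: 1
Molecular formula: C9H21NOS.
Molar mass = 191.333 g/mol.
Mass from N: 1 × 14.007 = 14.007 g/mol.
%N = 14.007 / 191.333 × 100 = 7.32%.

7.32%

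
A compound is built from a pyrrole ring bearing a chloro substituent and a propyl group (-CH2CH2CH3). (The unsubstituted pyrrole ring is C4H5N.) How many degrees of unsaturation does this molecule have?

3

Atom tally by fragment:
  pyrrole ring core → C:4 H:5 N:1
  (− 2 ring H displaced by substituents)
  + Cl → Cl:1
  + CH2CH2CH3 → C:3 H:7
Element totals:
  C: 7
  H: 10
  Cl: 1
  N: 1
Molecular formula: C7H10ClN.
DoU = (2C + 2 + N − H − X) / 2 = (2·7 + 2 + 1 − 10 − 1) / 2 = 3.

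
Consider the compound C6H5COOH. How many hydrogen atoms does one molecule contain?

6

Atom tally by fragment:
  benzene ring core → C:6 H:6
  (− 1 ring H displaced by substituents)
  + COOH → C:1 H:1 O:2
Element totals:
  C: 7
  H: 6
  O: 2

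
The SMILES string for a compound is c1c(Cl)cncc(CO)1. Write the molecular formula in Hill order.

C6H6ClNO

Atom tally by fragment:
  pyridine ring core → C:5 H:5 N:1
  (− 2 ring H displaced by substituents)
  + Cl → Cl:1
  + CH2OH → C:1 H:3 O:1
Element totals:
  C: 6
  H: 6
  Cl: 1
  N: 1
  O: 1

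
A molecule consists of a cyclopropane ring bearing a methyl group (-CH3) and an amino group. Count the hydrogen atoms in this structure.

Atom tally by fragment:
  cyclopropane ring core → C:3 H:6
  (− 2 ring H displaced by substituents)
  + CH3 → C:1 H:3
  + NH2 → N:1 H:2
Element totals:
  C: 4
  H: 9
  N: 1

9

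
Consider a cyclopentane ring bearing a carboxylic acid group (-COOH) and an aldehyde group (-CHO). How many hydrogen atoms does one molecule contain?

Atom tally by fragment:
  cyclopentane ring core → C:5 H:10
  (− 2 ring H displaced by substituents)
  + COOH → C:1 H:1 O:2
  + CHO → C:1 H:1 O:1
Element totals:
  C: 7
  H: 10
  O: 3

10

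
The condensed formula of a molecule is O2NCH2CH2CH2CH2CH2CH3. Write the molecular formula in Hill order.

Atom tally by fragment:
  O2NCH2 → C:1 H:2 N:1 O:2
  CH2 → C:1 H:2
  CH2 → C:1 H:2
  CH2 → C:1 H:2
  CH2 → C:1 H:2
  CH3 → C:1 H:3
Element totals:
  C: 6
  H: 13
  N: 1
  O: 2

C6H13NO2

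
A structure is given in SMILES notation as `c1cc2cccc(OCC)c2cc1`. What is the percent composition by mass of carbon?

83.69%

Atom tally by fragment:
  naphthalene ring system core → C:10 H:8
  (− 1 ring H displaced by substituents)
  + OC2H5 → C:2 H:5 O:1
Element totals:
  C: 12
  H: 12
  O: 1
Molecular formula: C12H12O.
Molar mass = 172.227 g/mol.
Mass from C: 12 × 12.011 = 144.132 g/mol.
%C = 144.132 / 172.227 × 100 = 83.69%.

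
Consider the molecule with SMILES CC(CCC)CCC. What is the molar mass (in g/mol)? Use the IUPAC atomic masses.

114.23 g/mol

Atom tally by fragment:
  CH3 → C:1 H:3
  CH(CH2CH2CH3) → C:4 H:8
  CH2 → C:1 H:2
  CH2 → C:1 H:2
  CH3 → C:1 H:3
Element totals:
  C: 8
  H: 18
Molecular formula: C8H18.
  M = 8(12.011) + 18(1.008)
    = 96.088 + 18.144 = 114.232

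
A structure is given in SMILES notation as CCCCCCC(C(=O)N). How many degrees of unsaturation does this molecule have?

1

Atom tally by fragment:
  CH3 → C:1 H:3
  CH2 → C:1 H:2
  CH2 → C:1 H:2
  CH2 → C:1 H:2
  CH2 → C:1 H:2
  CH2 → C:1 H:2
  CH2CONH2 → C:2 H:4 O:1 N:1
Element totals:
  C: 8
  H: 17
  N: 1
  O: 1
Molecular formula: C8H17NO.
DoU = (2C + 2 + N − H − X) / 2 = (2·8 + 2 + 1 − 17 − 0) / 2 = 1.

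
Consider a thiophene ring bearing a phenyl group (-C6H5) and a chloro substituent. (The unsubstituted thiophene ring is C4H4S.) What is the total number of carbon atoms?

10

Atom tally by fragment:
  thiophene ring core → C:4 H:4 S:1
  (− 2 ring H displaced by substituents)
  + C6H5 → C:6 H:5
  + Cl → Cl:1
Element totals:
  C: 10
  H: 7
  Cl: 1
  S: 1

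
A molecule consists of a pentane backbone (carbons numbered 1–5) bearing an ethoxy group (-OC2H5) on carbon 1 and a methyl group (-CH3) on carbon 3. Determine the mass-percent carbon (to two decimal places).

Atom tally by fragment:
  C2H5OCH2 → C:3 H:7 O:1
  CH2 → C:1 H:2
  CH(CH3) → C:2 H:4
  CH2 → C:1 H:2
  CH3 → C:1 H:3
Element totals:
  C: 8
  H: 18
  O: 1
Molecular formula: C8H18O.
Molar mass = 130.231 g/mol.
Mass from C: 8 × 12.011 = 96.088 g/mol.
%C = 96.088 / 130.231 × 100 = 73.78%.

73.78%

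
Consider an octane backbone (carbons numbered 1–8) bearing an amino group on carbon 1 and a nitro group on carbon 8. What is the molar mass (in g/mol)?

174.24 g/mol

Atom tally by fragment:
  H2NCH2 → C:1 H:4 N:1
  CH2 → C:1 H:2
  CH2 → C:1 H:2
  CH2 → C:1 H:2
  CH2 → C:1 H:2
  CH2 → C:1 H:2
  CH2 → C:1 H:2
  CH2NO2 → C:1 H:2 N:1 O:2
Element totals:
  C: 8
  H: 18
  N: 2
  O: 2
Molecular formula: C8H18N2O2.
  M = 8(12.011) + 18(1.008) + 2(14.007) + 2(15.999)
    = 96.088 + 18.144 + 28.014 + 31.998 = 174.244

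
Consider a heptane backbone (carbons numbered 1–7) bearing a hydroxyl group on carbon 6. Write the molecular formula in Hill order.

C7H16O

Atom tally by fragment:
  CH3 → C:1 H:3
  CH2 → C:1 H:2
  CH2 → C:1 H:2
  CH2 → C:1 H:2
  CH2 → C:1 H:2
  CH(OH) → C:1 H:2 O:1
  CH3 → C:1 H:3
Element totals:
  C: 7
  H: 16
  O: 1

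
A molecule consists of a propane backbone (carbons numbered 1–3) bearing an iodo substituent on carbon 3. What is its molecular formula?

Atom tally by fragment:
  CH3 → C:1 H:3
  CH2 → C:1 H:2
  CH2I → C:1 H:2 I:1
Element totals:
  C: 3
  H: 7
  I: 1

C3H7I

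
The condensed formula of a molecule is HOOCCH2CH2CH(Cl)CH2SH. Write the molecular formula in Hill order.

C5H9ClO2S

Atom tally by fragment:
  HOOCCH2 → C:2 H:3 O:2
  CH2 → C:1 H:2
  CH(Cl) → C:1 H:1 Cl:1
  CH2SH → C:1 H:3 S:1
Element totals:
  C: 5
  H: 9
  Cl: 1
  O: 2
  S: 1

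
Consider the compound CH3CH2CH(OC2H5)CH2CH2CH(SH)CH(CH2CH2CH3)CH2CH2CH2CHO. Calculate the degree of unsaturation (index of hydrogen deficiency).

Atom tally by fragment:
  CH3 → C:1 H:3
  CH2 → C:1 H:2
  CH(OC2H5) → C:3 H:6 O:1
  CH2 → C:1 H:2
  CH2 → C:1 H:2
  CH(SH) → C:1 H:2 S:1
  CH(CH2CH2CH3) → C:4 H:8
  CH2 → C:1 H:2
  CH2 → C:1 H:2
  CH2CHO → C:2 H:3 O:1
Element totals:
  C: 16
  H: 32
  O: 2
  S: 1
Molecular formula: C16H32O2S.
DoU = (2C + 2 + N − H − X) / 2 = (2·16 + 2 + 0 − 32 − 0) / 2 = 1.

1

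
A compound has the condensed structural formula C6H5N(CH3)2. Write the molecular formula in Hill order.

Atom tally by fragment:
  benzene ring core → C:6 H:6
  (− 1 ring H displaced by substituents)
  + N(CH3)2 → N:1 C:2 H:6
Element totals:
  C: 8
  H: 11
  N: 1

C8H11N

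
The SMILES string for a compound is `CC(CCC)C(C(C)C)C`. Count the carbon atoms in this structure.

Atom tally by fragment:
  CH3 → C:1 H:3
  CH(CH2CH2CH3) → C:4 H:8
  CH(CH(CH3)2) → C:4 H:8
  CH3 → C:1 H:3
Element totals:
  C: 10
  H: 22

10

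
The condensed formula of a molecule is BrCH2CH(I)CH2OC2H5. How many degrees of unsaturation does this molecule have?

0

Atom tally by fragment:
  BrCH2 → C:1 H:2 Br:1
  CH(I) → C:1 H:1 I:1
  CH2OC2H5 → C:3 H:7 O:1
Element totals:
  C: 5
  H: 10
  Br: 1
  I: 1
  O: 1
Molecular formula: C5H10BrIO.
DoU = (2C + 2 + N − H − X) / 2 = (2·5 + 2 + 0 − 10 − 2) / 2 = 0.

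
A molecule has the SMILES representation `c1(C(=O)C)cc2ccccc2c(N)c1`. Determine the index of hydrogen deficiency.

Atom tally by fragment:
  naphthalene ring system core → C:10 H:8
  (− 2 ring H displaced by substituents)
  + COCH3 → C:2 H:3 O:1
  + NH2 → N:1 H:2
Element totals:
  C: 12
  H: 11
  N: 1
  O: 1
Molecular formula: C12H11NO.
DoU = (2C + 2 + N − H − X) / 2 = (2·12 + 2 + 1 − 11 − 0) / 2 = 8.

8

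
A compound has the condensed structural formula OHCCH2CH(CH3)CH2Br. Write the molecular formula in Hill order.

Element totals:
  C: 5
  H: 9
  Br: 1
  O: 1

C5H9BrO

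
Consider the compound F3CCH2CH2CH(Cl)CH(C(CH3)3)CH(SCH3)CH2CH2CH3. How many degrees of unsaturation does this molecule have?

Element totals:
  C: 14
  H: 26
  Cl: 1
  F: 3
  S: 1
Molecular formula: C14H26ClF3S.
DoU = (2C + 2 + N − H − X) / 2 = (2·14 + 2 + 0 − 26 − 4) / 2 = 0.

0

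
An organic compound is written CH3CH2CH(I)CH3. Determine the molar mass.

Element totals:
  C: 4
  H: 9
  I: 1
Molecular formula: C4H9I.
  M = 4(12.011) + 9(1.008) + 126.904
    = 48.044 + 9.072 + 126.904 = 184.020

184.02 g/mol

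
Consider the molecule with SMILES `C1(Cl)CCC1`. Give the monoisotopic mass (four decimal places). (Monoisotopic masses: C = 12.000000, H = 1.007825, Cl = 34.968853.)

Atom tally by fragment:
  cyclobutane ring core → C:4 H:8
  (− 1 ring H displaced by substituents)
  + Cl → Cl:1
Element totals:
  C: 4
  H: 7
  Cl: 1
Molecular formula: C4H7Cl.
  M = 4(12.0) + 7(1.007825) + 34.968853
    = 48.000000 + 7.054775 + 34.968853 = 90.023628

90.0236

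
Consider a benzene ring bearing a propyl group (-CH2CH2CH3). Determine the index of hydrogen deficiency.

Atom tally by fragment:
  benzene ring core → C:6 H:6
  (− 1 ring H displaced by substituents)
  + CH2CH2CH3 → C:3 H:7
Element totals:
  C: 9
  H: 12
Molecular formula: C9H12.
DoU = (2C + 2 + N − H − X) / 2 = (2·9 + 2 + 0 − 12 − 0) / 2 = 4.

4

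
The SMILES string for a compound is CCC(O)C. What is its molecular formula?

C4H10O

Atom tally by fragment:
  CH3 → C:1 H:3
  CH2 → C:1 H:2
  CH(OH) → C:1 H:2 O:1
  CH3 → C:1 H:3
Element totals:
  C: 4
  H: 10
  O: 1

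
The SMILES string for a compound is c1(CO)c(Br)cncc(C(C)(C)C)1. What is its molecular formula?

C10H14BrNO

Atom tally by fragment:
  pyridine ring core → C:5 H:5 N:1
  (− 3 ring H displaced by substituents)
  + CH2OH → C:1 H:3 O:1
  + Br → Br:1
  + C(CH3)3 → C:4 H:9
Element totals:
  C: 10
  H: 14
  Br: 1
  N: 1
  O: 1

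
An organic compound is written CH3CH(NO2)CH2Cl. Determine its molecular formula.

Atom tally by fragment:
  CH3 → C:1 H:3
  CH(NO2) → C:1 H:1 N:1 O:2
  CH2Cl → C:1 H:2 Cl:1
Element totals:
  C: 3
  H: 6
  Cl: 1
  N: 1
  O: 2

C3H6ClNO2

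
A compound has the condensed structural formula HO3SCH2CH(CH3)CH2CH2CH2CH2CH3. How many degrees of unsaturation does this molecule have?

Atom tally by fragment:
  HO3SCH2 → C:1 H:3 S:1 O:3
  CH(CH3) → C:2 H:4
  CH2 → C:1 H:2
  CH2 → C:1 H:2
  CH2 → C:1 H:2
  CH2 → C:1 H:2
  CH3 → C:1 H:3
Element totals:
  C: 8
  H: 18
  O: 3
  S: 1
Molecular formula: C8H18O3S.
DoU = (2C + 2 + N − H − X) / 2 = (2·8 + 2 + 0 − 18 − 0) / 2 = 0.

0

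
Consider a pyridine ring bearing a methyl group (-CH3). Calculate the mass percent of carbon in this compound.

Atom tally by fragment:
  pyridine ring core → C:5 H:5 N:1
  (− 1 ring H displaced by substituents)
  + CH3 → C:1 H:3
Element totals:
  C: 6
  H: 7
  N: 1
Molecular formula: C6H7N.
Molar mass = 93.129 g/mol.
Mass from C: 6 × 12.011 = 72.066 g/mol.
%C = 72.066 / 93.129 × 100 = 77.38%.

77.38%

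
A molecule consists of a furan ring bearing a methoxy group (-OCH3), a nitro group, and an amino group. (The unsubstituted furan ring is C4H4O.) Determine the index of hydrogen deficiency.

4

Atom tally by fragment:
  furan ring core → C:4 H:4 O:1
  (− 3 ring H displaced by substituents)
  + OCH3 → C:1 H:3 O:1
  + NO2 → N:1 O:2
  + NH2 → N:1 H:2
Element totals:
  C: 5
  H: 6
  N: 2
  O: 4
Molecular formula: C5H6N2O4.
DoU = (2C + 2 + N − H − X) / 2 = (2·5 + 2 + 2 − 6 − 0) / 2 = 4.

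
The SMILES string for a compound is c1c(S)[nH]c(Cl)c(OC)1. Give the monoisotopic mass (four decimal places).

Atom tally by fragment:
  pyrrole ring core → C:4 H:5 N:1
  (− 3 ring H displaced by substituents)
  + SH → S:1 H:1
  + Cl → Cl:1
  + OCH3 → C:1 H:3 O:1
Element totals:
  C: 5
  H: 6
  Cl: 1
  N: 1
  O: 1
  S: 1
Molecular formula: C5H6ClNOS.
  M = 5(12.0) + 6(1.007825) + 34.968853 + 14.003074 + 15.994915 + 31.972071
    = 60.000000 + 6.046950 + 34.968853 + 14.003074 + 15.994915 + 31.972071 = 162.985863

162.9859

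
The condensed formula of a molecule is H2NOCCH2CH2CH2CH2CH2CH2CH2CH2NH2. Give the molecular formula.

Element totals:
  C: 9
  H: 20
  N: 2
  O: 1

C9H20N2O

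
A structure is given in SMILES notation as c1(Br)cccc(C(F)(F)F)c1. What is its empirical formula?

Atom tally by fragment:
  benzene ring core → C:6 H:6
  (− 2 ring H displaced by substituents)
  + Br → Br:1
  + CF3 → C:1 F:3
Element totals:
  C: 7
  H: 4
  Br: 1
  F: 3
Molecular formula: C7H4BrF3.
gcd of subscripts (1, 7, 3, 4) = 1, so the empirical formula equals the molecular formula.

C7H4BrF3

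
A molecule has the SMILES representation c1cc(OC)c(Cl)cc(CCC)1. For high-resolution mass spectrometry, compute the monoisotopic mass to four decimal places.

Atom tally by fragment:
  benzene ring core → C:6 H:6
  (− 3 ring H displaced by substituents)
  + OCH3 → C:1 H:3 O:1
  + Cl → Cl:1
  + CH2CH2CH3 → C:3 H:7
Element totals:
  C: 10
  H: 13
  Cl: 1
  O: 1
Molecular formula: C10H13ClO.
  M = 10(12.0) + 13(1.007825) + 34.968853 + 15.994915
    = 120.000000 + 13.101725 + 34.968853 + 15.994915 = 184.065493

184.0655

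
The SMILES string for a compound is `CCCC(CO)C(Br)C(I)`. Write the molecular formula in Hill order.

Atom tally by fragment:
  CH3 → C:1 H:3
  CH2 → C:1 H:2
  CH2 → C:1 H:2
  CH(CH2OH) → C:2 H:4 O:1
  CH(Br) → C:1 H:1 Br:1
  CH2I → C:1 H:2 I:1
Element totals:
  C: 7
  H: 14
  Br: 1
  I: 1
  O: 1

C7H14BrIO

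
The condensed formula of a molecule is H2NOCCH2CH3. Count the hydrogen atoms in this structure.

Element totals:
  C: 3
  H: 7
  N: 1
  O: 1

7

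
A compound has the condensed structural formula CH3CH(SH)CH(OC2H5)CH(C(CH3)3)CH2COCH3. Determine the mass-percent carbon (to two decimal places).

63.37%

Atom tally by fragment:
  CH3 → C:1 H:3
  CH(SH) → C:1 H:2 S:1
  CH(OC2H5) → C:3 H:6 O:1
  CH(C(CH3)3) → C:5 H:10
  CH2COCH3 → C:3 H:5 O:1
Element totals:
  C: 13
  H: 26
  O: 2
  S: 1
Molecular formula: C13H26O2S.
Molar mass = 246.409 g/mol.
Mass from C: 13 × 12.011 = 156.143 g/mol.
%C = 156.143 / 246.409 × 100 = 63.37%.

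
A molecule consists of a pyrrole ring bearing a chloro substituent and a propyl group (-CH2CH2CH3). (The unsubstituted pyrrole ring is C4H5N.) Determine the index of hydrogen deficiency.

Atom tally by fragment:
  pyrrole ring core → C:4 H:5 N:1
  (− 2 ring H displaced by substituents)
  + Cl → Cl:1
  + CH2CH2CH3 → C:3 H:7
Element totals:
  C: 7
  H: 10
  Cl: 1
  N: 1
Molecular formula: C7H10ClN.
DoU = (2C + 2 + N − H − X) / 2 = (2·7 + 2 + 1 − 10 − 1) / 2 = 3.

3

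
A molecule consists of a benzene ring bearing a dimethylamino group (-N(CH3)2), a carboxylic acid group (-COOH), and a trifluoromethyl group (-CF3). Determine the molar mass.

233.19 g/mol

Atom tally by fragment:
  benzene ring core → C:6 H:6
  (− 3 ring H displaced by substituents)
  + N(CH3)2 → N:1 C:2 H:6
  + COOH → C:1 H:1 O:2
  + CF3 → C:1 F:3
Element totals:
  C: 10
  H: 10
  F: 3
  N: 1
  O: 2
Molecular formula: C10H10F3NO2.
  M = 10(12.011) + 10(1.008) + 3(18.998) + 14.007 + 2(15.999)
    = 120.110 + 10.080 + 56.994 + 14.007 + 31.998 = 233.189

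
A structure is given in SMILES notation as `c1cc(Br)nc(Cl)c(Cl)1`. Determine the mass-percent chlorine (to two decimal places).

Atom tally by fragment:
  pyridine ring core → C:5 H:5 N:1
  (− 3 ring H displaced by substituents)
  + Br → Br:1
  + Cl → Cl:1
  + Cl → Cl:1
Element totals:
  C: 5
  H: 2
  Br: 1
  Cl: 2
  N: 1
Molecular formula: C5H2BrCl2N.
Molar mass = 226.882 g/mol.
Mass from Cl: 2 × 35.45 = 70.900 g/mol.
%Cl = 70.900 / 226.882 × 100 = 31.25%.

31.25%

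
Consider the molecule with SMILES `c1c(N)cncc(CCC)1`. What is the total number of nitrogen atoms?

2

Atom tally by fragment:
  pyridine ring core → C:5 H:5 N:1
  (− 2 ring H displaced by substituents)
  + NH2 → N:1 H:2
  + CH2CH2CH3 → C:3 H:7
Element totals:
  C: 8
  H: 12
  N: 2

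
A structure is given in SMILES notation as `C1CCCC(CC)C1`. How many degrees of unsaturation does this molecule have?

Atom tally by fragment:
  cyclohexane ring core → C:6 H:12
  (− 1 ring H displaced by substituents)
  + C2H5 → C:2 H:5
Element totals:
  C: 8
  H: 16
Molecular formula: C8H16.
DoU = (2C + 2 + N − H − X) / 2 = (2·8 + 2 + 0 − 16 − 0) / 2 = 1.

1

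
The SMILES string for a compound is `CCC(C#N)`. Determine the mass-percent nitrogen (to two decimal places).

20.27%

Atom tally by fragment:
  CH3 → C:1 H:3
  CH2 → C:1 H:2
  CH2CN → C:2 H:2 N:1
Element totals:
  C: 4
  H: 7
  N: 1
Molecular formula: C4H7N.
Molar mass = 69.107 g/mol.
Mass from N: 1 × 14.007 = 14.007 g/mol.
%N = 14.007 / 69.107 × 100 = 20.27%.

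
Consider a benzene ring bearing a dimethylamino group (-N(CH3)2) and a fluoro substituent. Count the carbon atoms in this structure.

Atom tally by fragment:
  benzene ring core → C:6 H:6
  (− 2 ring H displaced by substituents)
  + N(CH3)2 → N:1 C:2 H:6
  + F → F:1
Element totals:
  C: 8
  H: 10
  F: 1
  N: 1

8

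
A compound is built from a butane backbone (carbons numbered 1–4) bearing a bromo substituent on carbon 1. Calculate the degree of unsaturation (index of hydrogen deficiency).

Atom tally by fragment:
  BrCH2 → C:1 H:2 Br:1
  CH2 → C:1 H:2
  CH2 → C:1 H:2
  CH3 → C:1 H:3
Element totals:
  C: 4
  H: 9
  Br: 1
Molecular formula: C4H9Br.
DoU = (2C + 2 + N − H − X) / 2 = (2·4 + 2 + 0 − 9 − 1) / 2 = 0.

0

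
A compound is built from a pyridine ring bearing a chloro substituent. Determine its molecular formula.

Atom tally by fragment:
  pyridine ring core → C:5 H:5 N:1
  (− 1 ring H displaced by substituents)
  + Cl → Cl:1
Element totals:
  C: 5
  H: 4
  Cl: 1
  N: 1

C5H4ClN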